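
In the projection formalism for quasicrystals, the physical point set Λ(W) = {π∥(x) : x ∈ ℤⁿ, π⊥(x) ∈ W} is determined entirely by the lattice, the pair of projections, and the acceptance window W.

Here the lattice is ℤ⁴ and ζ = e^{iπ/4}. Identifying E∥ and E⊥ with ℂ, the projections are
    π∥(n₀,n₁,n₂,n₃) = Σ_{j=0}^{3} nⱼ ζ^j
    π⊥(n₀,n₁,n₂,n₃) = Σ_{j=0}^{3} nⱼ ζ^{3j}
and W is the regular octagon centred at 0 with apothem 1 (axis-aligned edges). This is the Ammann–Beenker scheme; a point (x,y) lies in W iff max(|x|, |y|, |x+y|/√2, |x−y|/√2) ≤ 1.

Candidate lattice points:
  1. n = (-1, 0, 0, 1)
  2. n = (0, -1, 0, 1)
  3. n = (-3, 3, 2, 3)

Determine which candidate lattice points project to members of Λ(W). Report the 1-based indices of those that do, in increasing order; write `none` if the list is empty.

With ζ = e^{iπ/4} the internal vectors are ζ^0,ζ^3,ζ^6,ζ^9.
#1 (-1, 0, 0, 1): internal (-0.29289, 0.70711); octagon support 0.70711 vs apothem 1 → ∈ W
#2 (0, -1, 0, 1): internal (1.41421, 0.00000); octagon support 1.41421 vs apothem 1 → ∉ W
#3 (-3, 3, 2, 3): internal (-3.00000, 2.24264); octagon support 3.70711 vs apothem 1 → ∉ W

1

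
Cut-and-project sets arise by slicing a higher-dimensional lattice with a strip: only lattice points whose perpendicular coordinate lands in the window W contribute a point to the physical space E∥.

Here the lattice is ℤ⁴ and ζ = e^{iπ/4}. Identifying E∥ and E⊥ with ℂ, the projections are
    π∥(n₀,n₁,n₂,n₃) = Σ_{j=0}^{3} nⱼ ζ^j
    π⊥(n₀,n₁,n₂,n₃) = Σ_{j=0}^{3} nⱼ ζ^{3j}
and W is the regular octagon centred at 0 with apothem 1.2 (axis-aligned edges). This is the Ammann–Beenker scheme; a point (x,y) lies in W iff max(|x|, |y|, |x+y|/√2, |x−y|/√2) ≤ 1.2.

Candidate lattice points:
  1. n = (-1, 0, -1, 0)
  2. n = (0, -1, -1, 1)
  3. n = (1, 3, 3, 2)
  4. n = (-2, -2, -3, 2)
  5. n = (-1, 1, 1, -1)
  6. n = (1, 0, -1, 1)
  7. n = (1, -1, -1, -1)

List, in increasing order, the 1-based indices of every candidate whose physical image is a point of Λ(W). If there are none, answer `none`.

Internal map: ζ^{3j} for j=0..3 gives (1,0), (−√2/2,√2/2), (0,−1), (√2/2,√2/2).
#1 (-1, 0, -1, 0): internal (-1.00000, 1.00000); octagon support 1.41421 vs apothem 1.2 → ∉ W
#2 (0, -1, -1, 1): internal (1.41421, 1.00000); octagon support 1.70711 vs apothem 1.2 → ∉ W
#3 (1, 3, 3, 2): internal (0.29289, 0.53553); octagon support 0.58579 vs apothem 1.2 → ∈ W
#4 (-2, -2, -3, 2): internal (0.82843, 3.00000); octagon support 3.00000 vs apothem 1.2 → ∉ W
#5 (-1, 1, 1, -1): internal (-2.41421, -1.00000); octagon support 2.41421 vs apothem 1.2 → ∉ W
#6 (1, 0, -1, 1): internal (1.70711, 1.70711); octagon support 2.41421 vs apothem 1.2 → ∉ W
#7 (1, -1, -1, -1): internal (1.00000, -0.41421); octagon support 1.00000 vs apothem 1.2 → ∈ W

3, 7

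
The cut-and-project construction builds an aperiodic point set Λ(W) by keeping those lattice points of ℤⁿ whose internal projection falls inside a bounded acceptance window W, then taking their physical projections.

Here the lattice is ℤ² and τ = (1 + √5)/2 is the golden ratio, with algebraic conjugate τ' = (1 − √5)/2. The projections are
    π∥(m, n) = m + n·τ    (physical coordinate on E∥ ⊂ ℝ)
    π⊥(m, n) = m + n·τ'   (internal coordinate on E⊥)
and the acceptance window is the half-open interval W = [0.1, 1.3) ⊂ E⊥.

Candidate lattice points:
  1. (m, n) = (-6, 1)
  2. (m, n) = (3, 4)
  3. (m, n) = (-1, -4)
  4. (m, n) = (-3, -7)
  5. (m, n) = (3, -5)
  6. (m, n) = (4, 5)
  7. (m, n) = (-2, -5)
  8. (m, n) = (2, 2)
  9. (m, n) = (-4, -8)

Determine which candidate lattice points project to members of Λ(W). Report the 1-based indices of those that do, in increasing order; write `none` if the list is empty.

Compute τ' = (1−√5)/2 = -0.618034, so π⊥(m,n) = m -0.618034·n.
candidate 1: (m,n)=(-6,1) → π∥ = -6+1·τ ≈ -4.381966, π⊥ = -6+1·τ' ≈ -6.618034 ∉ [0.1, 1.3) ⇒ out
candidate 2: (m,n)=(3,4) → π∥ = 3+4·τ ≈ 9.472136, π⊥ = 3+4·τ' ≈ 0.527864 ∈ [0.1, 1.3) ⇒ IN Λ
candidate 3: (m,n)=(-1,-4) → π∥ = -1-4·τ ≈ -7.472136, π⊥ = -1-4·τ' ≈ 1.472136 ∉ [0.1, 1.3) ⇒ out
candidate 4: (m,n)=(-3,-7) → π∥ = -3-7·τ ≈ -14.326238, π⊥ = -3-7·τ' ≈ 1.326238 ∉ [0.1, 1.3) ⇒ out
candidate 5: (m,n)=(3,-5) → π∥ = 3-5·τ ≈ -5.090170, π⊥ = 3-5·τ' ≈ 6.090170 ∉ [0.1, 1.3) ⇒ out
candidate 6: (m,n)=(4,5) → π∥ = 4+5·τ ≈ 12.090170, π⊥ = 4+5·τ' ≈ 0.909830 ∈ [0.1, 1.3) ⇒ IN Λ
candidate 7: (m,n)=(-2,-5) → π∥ = -2-5·τ ≈ -10.090170, π⊥ = -2-5·τ' ≈ 1.090170 ∈ [0.1, 1.3) ⇒ IN Λ
candidate 8: (m,n)=(2,2) → π∥ = 2+2·τ ≈ 5.236068, π⊥ = 2+2·τ' ≈ 0.763932 ∈ [0.1, 1.3) ⇒ IN Λ
candidate 9: (m,n)=(-4,-8) → π∥ = -4-8·τ ≈ -16.944272, π⊥ = -4-8·τ' ≈ 0.944272 ∈ [0.1, 1.3) ⇒ IN Λ

2, 6, 7, 8, 9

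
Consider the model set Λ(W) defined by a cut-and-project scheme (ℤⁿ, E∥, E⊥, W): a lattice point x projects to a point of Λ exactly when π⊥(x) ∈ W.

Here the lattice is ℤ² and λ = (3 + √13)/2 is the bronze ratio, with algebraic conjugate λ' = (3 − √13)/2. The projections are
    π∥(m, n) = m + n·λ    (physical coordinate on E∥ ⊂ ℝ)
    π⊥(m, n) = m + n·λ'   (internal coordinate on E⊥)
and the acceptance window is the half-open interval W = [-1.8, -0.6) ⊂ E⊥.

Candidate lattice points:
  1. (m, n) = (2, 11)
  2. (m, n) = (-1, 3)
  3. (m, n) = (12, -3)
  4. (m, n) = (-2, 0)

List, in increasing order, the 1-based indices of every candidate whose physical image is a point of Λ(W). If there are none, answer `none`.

1

λ' = (3−√13)/2 ≈ -0.302776.
candidate 1: (m,n)=(2,11) → π∥ = 2+11·λ ≈ 38.330532, π⊥ = 2+11·λ' ≈ -1.330532 ∈ [-1.8, -0.6) ⇒ IN Λ
candidate 2: (m,n)=(-1,3) → π∥ = -1+3·λ ≈ 8.908327, π⊥ = -1+3·λ' ≈ -1.908327 ∉ [-1.8, -0.6) ⇒ out
candidate 3: (m,n)=(12,-3) → π∥ = 12-3·λ ≈ 2.091673, π⊥ = 12-3·λ' ≈ 12.908327 ∉ [-1.8, -0.6) ⇒ out
candidate 4: (m,n)=(-2,0) → π∥ = -2+0·λ ≈ -2.000000, π⊥ = -2+0·λ' ≈ -2.000000 ∉ [-1.8, -0.6) ⇒ out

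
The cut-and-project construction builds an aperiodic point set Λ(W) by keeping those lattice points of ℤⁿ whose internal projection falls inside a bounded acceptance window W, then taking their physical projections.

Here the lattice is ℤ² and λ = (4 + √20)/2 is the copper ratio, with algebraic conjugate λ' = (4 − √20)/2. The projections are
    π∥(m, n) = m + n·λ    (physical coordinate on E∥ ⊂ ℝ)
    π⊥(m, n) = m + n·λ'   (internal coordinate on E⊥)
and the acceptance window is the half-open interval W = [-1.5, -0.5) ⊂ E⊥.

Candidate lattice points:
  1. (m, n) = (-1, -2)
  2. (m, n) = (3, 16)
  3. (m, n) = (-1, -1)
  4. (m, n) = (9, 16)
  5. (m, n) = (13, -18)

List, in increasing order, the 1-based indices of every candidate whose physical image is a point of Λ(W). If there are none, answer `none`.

1, 2, 3

λ' = (4−√20)/2 ≈ -0.2361.
[1] lift (-1,-2): star map gives -0.5279; window check -1.5 ≤ -0.5279 < -0.5 is true → IN Λ
[2] lift (3,16): star map gives -0.7771; window check -1.5 ≤ -0.7771 < -0.5 is true → IN Λ
[3] lift (-1,-1): star map gives -0.7639; window check -1.5 ≤ -0.7639 < -0.5 is true → IN Λ
[4] lift (9,16): star map gives 5.2229; window check -1.5 ≤ 5.2229 < -0.5 is false → out
[5] lift (13,-18): star map gives 17.2492; window check -1.5 ≤ 17.2492 < -0.5 is false → out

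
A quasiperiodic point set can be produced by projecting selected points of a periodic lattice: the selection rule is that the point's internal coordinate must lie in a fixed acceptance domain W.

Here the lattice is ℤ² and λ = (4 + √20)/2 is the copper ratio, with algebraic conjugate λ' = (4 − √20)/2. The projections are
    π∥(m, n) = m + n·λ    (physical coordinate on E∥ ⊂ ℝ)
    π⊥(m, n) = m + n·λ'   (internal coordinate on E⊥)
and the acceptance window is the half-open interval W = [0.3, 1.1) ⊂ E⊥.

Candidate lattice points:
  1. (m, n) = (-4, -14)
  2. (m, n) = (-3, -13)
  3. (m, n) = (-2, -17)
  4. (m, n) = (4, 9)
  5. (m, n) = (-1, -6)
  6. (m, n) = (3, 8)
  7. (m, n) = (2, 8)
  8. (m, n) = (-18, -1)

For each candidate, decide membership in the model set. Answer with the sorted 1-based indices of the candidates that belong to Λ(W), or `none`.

5

Numerically λ ≈ 4.2361 and λ' = −1/λ ≈ -0.2361.
[1] lift (-4,-14): star map gives -0.6950; window check 0.3 ≤ -0.6950 < 1.1 is false → out
[2] lift (-3,-13): star map gives 0.0689; window check 0.3 ≤ 0.0689 < 1.1 is false → out
[3] lift (-2,-17): star map gives 2.0132; window check 0.3 ≤ 2.0132 < 1.1 is false → out
[4] lift (4,9): star map gives 1.8754; window check 0.3 ≤ 1.8754 < 1.1 is false → out
[5] lift (-1,-6): star map gives 0.4164; window check 0.3 ≤ 0.4164 < 1.1 is true → IN Λ
[6] lift (3,8): star map gives 1.1115; window check 0.3 ≤ 1.1115 < 1.1 is false → out
[7] lift (2,8): star map gives 0.1115; window check 0.3 ≤ 0.1115 < 1.1 is false → out
[8] lift (-18,-1): star map gives -17.7639; window check 0.3 ≤ -17.7639 < 1.1 is false → out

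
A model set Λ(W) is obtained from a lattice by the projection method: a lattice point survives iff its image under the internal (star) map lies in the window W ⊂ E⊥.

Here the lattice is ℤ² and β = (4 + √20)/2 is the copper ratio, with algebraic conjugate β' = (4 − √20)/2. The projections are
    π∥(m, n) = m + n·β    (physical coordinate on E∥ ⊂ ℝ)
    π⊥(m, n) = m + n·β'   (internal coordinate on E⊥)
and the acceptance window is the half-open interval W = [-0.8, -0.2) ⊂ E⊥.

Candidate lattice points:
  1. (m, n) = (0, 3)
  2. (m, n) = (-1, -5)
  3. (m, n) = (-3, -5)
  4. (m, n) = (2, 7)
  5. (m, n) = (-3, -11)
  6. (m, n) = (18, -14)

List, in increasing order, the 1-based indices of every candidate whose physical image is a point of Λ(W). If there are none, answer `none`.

Numerically β ≈ 4.23607 and β' = −1/β ≈ -0.23607.
#1 (0,3): internal coord 0 + (3)·β' = -0.70820; -0.70820 ∈ [-0.8, -0.2) → IN Λ
#2 (-1,-5): internal coord -1 + (-5)·β' = +0.18034; +0.18034 ∉ [-0.8, -0.2) → out
#3 (-3,-5): internal coord -3 + (-5)·β' = -1.81966; -1.81966 ∉ [-0.8, -0.2) → out
#4 (2,7): internal coord 2 + (7)·β' = +0.34752; +0.34752 ∉ [-0.8, -0.2) → out
#5 (-3,-11): internal coord -3 + (-11)·β' = -0.40325; -0.40325 ∈ [-0.8, -0.2) → IN Λ
#6 (18,-14): internal coord 18 + (-14)·β' = +21.30495; +21.30495 ∉ [-0.8, -0.2) → out

1, 5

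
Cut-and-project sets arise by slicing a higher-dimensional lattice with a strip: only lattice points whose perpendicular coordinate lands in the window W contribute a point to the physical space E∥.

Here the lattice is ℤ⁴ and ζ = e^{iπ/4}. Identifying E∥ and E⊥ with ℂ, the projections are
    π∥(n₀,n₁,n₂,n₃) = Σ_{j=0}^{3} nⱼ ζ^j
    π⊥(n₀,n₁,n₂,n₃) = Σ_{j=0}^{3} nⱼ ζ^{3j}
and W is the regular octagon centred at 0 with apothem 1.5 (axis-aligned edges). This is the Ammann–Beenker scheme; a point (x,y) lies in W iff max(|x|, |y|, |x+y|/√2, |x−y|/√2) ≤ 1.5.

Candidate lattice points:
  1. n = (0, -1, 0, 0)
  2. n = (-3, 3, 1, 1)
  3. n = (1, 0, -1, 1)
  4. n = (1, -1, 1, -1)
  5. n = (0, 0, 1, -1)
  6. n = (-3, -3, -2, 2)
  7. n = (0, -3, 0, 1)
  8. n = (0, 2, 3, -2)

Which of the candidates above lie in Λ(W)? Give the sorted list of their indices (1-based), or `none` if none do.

1, 6

With ζ = e^{iπ/4} the internal vectors are ζ^0,ζ^3,ζ^6,ζ^9.
candidate 1: n = (0, -1, 0, 0) → π⊥ ≈ (+0.70711, -0.70711); max(|x|,|y|,|x±y|/√2) = 1.00000 ≤ 1.5 ⇒ ∈ W
candidate 2: n = (-3, 3, 1, 1) → π⊥ ≈ (-4.41421, +1.82843); max(|x|,|y|,|x±y|/√2) = 4.41421 > 1.5 ⇒ ∉ W
candidate 3: n = (1, 0, -1, 1) → π⊥ ≈ (+1.70711, +1.70711); max(|x|,|y|,|x±y|/√2) = 2.41421 > 1.5 ⇒ ∉ W
candidate 4: n = (1, -1, 1, -1) → π⊥ ≈ (+1.00000, -2.41421); max(|x|,|y|,|x±y|/√2) = 2.41421 > 1.5 ⇒ ∉ W
candidate 5: n = (0, 0, 1, -1) → π⊥ ≈ (-0.70711, -1.70711); max(|x|,|y|,|x±y|/√2) = 1.70711 > 1.5 ⇒ ∉ W
candidate 6: n = (-3, -3, -2, 2) → π⊥ ≈ (+0.53553, +1.29289); max(|x|,|y|,|x±y|/√2) = 1.29289 ≤ 1.5 ⇒ ∈ W
candidate 7: n = (0, -3, 0, 1) → π⊥ ≈ (+2.82843, -1.41421); max(|x|,|y|,|x±y|/√2) = 3.00000 > 1.5 ⇒ ∉ W
candidate 8: n = (0, 2, 3, -2) → π⊥ ≈ (-2.82843, -3.00000); max(|x|,|y|,|x±y|/√2) = 4.12132 > 1.5 ⇒ ∉ W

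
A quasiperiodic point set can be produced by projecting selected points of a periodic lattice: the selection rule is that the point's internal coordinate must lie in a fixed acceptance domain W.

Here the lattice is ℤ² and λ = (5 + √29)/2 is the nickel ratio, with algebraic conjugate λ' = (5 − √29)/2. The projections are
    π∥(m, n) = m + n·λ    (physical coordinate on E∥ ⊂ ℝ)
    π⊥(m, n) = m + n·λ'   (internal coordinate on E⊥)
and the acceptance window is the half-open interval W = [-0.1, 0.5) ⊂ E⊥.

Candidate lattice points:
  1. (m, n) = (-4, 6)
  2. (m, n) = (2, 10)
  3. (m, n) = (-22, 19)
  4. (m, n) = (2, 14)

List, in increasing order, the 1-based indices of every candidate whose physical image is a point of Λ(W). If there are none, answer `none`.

Numerically λ ≈ 5.19258 and λ' = −1/λ ≈ -0.19258.
candidate 1: (m,n)=(-4,6) → π∥ = -4+6·λ ≈ 27.15549, π⊥ = -4+6·λ' ≈ -5.15549 ∉ [-0.1, 0.5) ⇒ out
candidate 2: (m,n)=(2,10) → π∥ = 2+10·λ ≈ 53.92582, π⊥ = 2+10·λ' ≈ 0.07418 ∈ [-0.1, 0.5) ⇒ IN Λ
candidate 3: (m,n)=(-22,19) → π∥ = -22+19·λ ≈ 76.65907, π⊥ = -22+19·λ' ≈ -25.65907 ∉ [-0.1, 0.5) ⇒ out
candidate 4: (m,n)=(2,14) → π∥ = 2+14·λ ≈ 74.69615, π⊥ = 2+14·λ' ≈ -0.69615 ∉ [-0.1, 0.5) ⇒ out

2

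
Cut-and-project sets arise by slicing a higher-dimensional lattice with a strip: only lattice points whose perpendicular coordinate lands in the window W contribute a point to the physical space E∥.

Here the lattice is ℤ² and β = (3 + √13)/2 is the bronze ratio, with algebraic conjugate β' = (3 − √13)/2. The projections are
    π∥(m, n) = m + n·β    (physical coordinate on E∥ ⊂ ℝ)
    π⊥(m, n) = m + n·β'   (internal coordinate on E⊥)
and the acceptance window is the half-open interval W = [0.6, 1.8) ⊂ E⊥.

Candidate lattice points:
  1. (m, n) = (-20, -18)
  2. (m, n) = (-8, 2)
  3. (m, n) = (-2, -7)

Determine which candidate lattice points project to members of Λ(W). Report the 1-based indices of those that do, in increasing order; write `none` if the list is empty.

none

Numerically β ≈ 3.302776 and β' = −1/β ≈ -0.302776.
candidate 1: (m,n)=(-20,-18) → π∥ = -20-18·β ≈ -79.449961, π⊥ = -20-18·β' ≈ -14.550039 ∉ [0.6, 1.8) ⇒ out
candidate 2: (m,n)=(-8,2) → π∥ = -8+2·β ≈ -1.394449, π⊥ = -8+2·β' ≈ -8.605551 ∉ [0.6, 1.8) ⇒ out
candidate 3: (m,n)=(-2,-7) → π∥ = -2-7·β ≈ -25.119429, π⊥ = -2-7·β' ≈ 0.119429 ∉ [0.6, 1.8) ⇒ out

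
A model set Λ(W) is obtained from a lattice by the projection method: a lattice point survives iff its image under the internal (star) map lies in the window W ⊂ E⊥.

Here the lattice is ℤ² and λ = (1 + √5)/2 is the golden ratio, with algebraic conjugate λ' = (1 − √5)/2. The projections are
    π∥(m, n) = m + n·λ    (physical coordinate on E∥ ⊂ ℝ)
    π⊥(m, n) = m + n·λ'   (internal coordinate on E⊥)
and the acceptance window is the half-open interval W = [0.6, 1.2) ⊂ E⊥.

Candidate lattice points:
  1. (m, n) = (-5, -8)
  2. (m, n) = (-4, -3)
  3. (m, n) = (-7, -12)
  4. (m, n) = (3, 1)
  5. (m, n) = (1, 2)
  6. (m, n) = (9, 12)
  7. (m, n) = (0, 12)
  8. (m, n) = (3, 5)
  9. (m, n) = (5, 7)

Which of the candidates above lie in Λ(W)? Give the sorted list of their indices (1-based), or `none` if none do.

λ' = (1−√5)/2 ≈ -0.6180.
#1 (-5,-8): internal coord -5 + (-8)·λ' = -0.0557; -0.0557 ∉ [0.6, 1.2) → out
#2 (-4,-3): internal coord -4 + (-3)·λ' = -2.1459; -2.1459 ∉ [0.6, 1.2) → out
#3 (-7,-12): internal coord -7 + (-12)·λ' = +0.4164; +0.4164 ∉ [0.6, 1.2) → out
#4 (3,1): internal coord 3 + (1)·λ' = +2.3820; +2.3820 ∉ [0.6, 1.2) → out
#5 (1,2): internal coord 1 + (2)·λ' = -0.2361; -0.2361 ∉ [0.6, 1.2) → out
#6 (9,12): internal coord 9 + (12)·λ' = +1.5836; +1.5836 ∉ [0.6, 1.2) → out
#7 (0,12): internal coord 0 + (12)·λ' = -7.4164; -7.4164 ∉ [0.6, 1.2) → out
#8 (3,5): internal coord 3 + (5)·λ' = -0.0902; -0.0902 ∉ [0.6, 1.2) → out
#9 (5,7): internal coord 5 + (7)·λ' = +0.6738; +0.6738 ∈ [0.6, 1.2) → IN Λ

9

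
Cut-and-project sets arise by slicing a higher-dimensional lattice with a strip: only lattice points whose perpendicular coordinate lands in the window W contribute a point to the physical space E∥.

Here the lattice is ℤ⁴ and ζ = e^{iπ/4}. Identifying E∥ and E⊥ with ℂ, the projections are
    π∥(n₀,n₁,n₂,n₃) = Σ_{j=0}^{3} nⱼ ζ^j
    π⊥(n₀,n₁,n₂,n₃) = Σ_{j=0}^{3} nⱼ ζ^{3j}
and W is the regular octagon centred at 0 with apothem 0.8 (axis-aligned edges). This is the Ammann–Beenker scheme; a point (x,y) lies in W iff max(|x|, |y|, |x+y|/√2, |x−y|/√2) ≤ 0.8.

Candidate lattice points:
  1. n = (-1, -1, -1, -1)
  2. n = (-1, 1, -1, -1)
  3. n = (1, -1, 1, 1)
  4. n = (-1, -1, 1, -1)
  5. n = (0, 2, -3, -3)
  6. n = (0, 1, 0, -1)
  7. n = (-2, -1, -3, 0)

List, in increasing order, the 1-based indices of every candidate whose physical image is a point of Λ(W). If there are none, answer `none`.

Internal map: ζ^{3j} for j=0..3 gives (1,0), (−√2/2,√2/2), (0,−1), (√2/2,√2/2).
candidate 1: n = (-1, -1, -1, -1) → π⊥ ≈ (-1.0000, -0.4142); max(|x|,|y|,|x±y|/√2) = 1.0000 > 0.8 ⇒ ∉ W
candidate 2: n = (-1, 1, -1, -1) → π⊥ ≈ (-2.4142, +1.0000); max(|x|,|y|,|x±y|/√2) = 2.4142 > 0.8 ⇒ ∉ W
candidate 3: n = (1, -1, 1, 1) → π⊥ ≈ (+2.4142, -1.0000); max(|x|,|y|,|x±y|/√2) = 2.4142 > 0.8 ⇒ ∉ W
candidate 4: n = (-1, -1, 1, -1) → π⊥ ≈ (-1.0000, -2.4142); max(|x|,|y|,|x±y|/√2) = 2.4142 > 0.8 ⇒ ∉ W
candidate 5: n = (0, 2, -3, -3) → π⊥ ≈ (-3.5355, +2.2929); max(|x|,|y|,|x±y|/√2) = 4.1213 > 0.8 ⇒ ∉ W
candidate 6: n = (0, 1, 0, -1) → π⊥ ≈ (-1.4142, +0.0000); max(|x|,|y|,|x±y|/√2) = 1.4142 > 0.8 ⇒ ∉ W
candidate 7: n = (-2, -1, -3, 0) → π⊥ ≈ (-1.2929, +2.2929); max(|x|,|y|,|x±y|/√2) = 2.5355 > 0.8 ⇒ ∉ W

none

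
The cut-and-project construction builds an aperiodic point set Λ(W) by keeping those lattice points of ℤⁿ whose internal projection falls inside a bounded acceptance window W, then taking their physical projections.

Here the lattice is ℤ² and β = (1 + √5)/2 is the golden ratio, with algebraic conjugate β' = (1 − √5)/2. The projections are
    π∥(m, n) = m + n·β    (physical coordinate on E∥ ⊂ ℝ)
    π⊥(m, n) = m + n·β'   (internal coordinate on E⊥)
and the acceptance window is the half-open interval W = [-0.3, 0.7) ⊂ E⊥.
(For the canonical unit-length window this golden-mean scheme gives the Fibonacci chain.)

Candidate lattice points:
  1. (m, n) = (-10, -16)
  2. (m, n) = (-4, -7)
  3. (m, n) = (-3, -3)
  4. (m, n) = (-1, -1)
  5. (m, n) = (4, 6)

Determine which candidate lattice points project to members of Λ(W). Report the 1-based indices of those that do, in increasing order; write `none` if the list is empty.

1, 2, 5

Compute β' = (1−√5)/2 = -0.61803, so π⊥(m,n) = m -0.61803·n.
candidate 1: (m,n)=(-10,-16) → π∥ = -10-16·β ≈ -35.88854, π⊥ = -10-16·β' ≈ -0.11146 ∈ [-0.3, 0.7) ⇒ IN Λ
candidate 2: (m,n)=(-4,-7) → π∥ = -4-7·β ≈ -15.32624, π⊥ = -4-7·β' ≈ 0.32624 ∈ [-0.3, 0.7) ⇒ IN Λ
candidate 3: (m,n)=(-3,-3) → π∥ = -3-3·β ≈ -7.85410, π⊥ = -3-3·β' ≈ -1.14590 ∉ [-0.3, 0.7) ⇒ out
candidate 4: (m,n)=(-1,-1) → π∥ = -1-1·β ≈ -2.61803, π⊥ = -1-1·β' ≈ -0.38197 ∉ [-0.3, 0.7) ⇒ out
candidate 5: (m,n)=(4,6) → π∥ = 4+6·β ≈ 13.70820, π⊥ = 4+6·β' ≈ 0.29180 ∈ [-0.3, 0.7) ⇒ IN Λ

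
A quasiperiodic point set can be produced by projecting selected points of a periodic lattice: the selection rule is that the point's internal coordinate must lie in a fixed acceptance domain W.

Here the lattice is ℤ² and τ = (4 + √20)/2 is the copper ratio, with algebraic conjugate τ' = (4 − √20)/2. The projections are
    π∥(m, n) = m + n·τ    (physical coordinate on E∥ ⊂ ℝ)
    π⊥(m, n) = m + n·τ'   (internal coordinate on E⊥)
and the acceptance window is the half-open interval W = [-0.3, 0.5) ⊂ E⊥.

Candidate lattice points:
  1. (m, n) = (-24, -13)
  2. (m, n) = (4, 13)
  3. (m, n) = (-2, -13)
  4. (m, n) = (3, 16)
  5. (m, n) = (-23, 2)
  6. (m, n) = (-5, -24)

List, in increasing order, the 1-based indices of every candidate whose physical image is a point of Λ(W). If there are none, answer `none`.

none

Numerically τ ≈ 4.23607 and τ' = −1/τ ≈ -0.23607.
candidate 1: (m,n)=(-24,-13) → π∥ = -24-13·τ ≈ -79.06888, π⊥ = -24-13·τ' ≈ -20.93112 ∉ [-0.3, 0.5) ⇒ out
candidate 2: (m,n)=(4,13) → π∥ = 4+13·τ ≈ 59.06888, π⊥ = 4+13·τ' ≈ 0.93112 ∉ [-0.3, 0.5) ⇒ out
candidate 3: (m,n)=(-2,-13) → π∥ = -2-13·τ ≈ -57.06888, π⊥ = -2-13·τ' ≈ 1.06888 ∉ [-0.3, 0.5) ⇒ out
candidate 4: (m,n)=(3,16) → π∥ = 3+16·τ ≈ 70.77709, π⊥ = 3+16·τ' ≈ -0.77709 ∉ [-0.3, 0.5) ⇒ out
candidate 5: (m,n)=(-23,2) → π∥ = -23+2·τ ≈ -14.52786, π⊥ = -23+2·τ' ≈ -23.47214 ∉ [-0.3, 0.5) ⇒ out
candidate 6: (m,n)=(-5,-24) → π∥ = -5-24·τ ≈ -106.66563, π⊥ = -5-24·τ' ≈ 0.66563 ∉ [-0.3, 0.5) ⇒ out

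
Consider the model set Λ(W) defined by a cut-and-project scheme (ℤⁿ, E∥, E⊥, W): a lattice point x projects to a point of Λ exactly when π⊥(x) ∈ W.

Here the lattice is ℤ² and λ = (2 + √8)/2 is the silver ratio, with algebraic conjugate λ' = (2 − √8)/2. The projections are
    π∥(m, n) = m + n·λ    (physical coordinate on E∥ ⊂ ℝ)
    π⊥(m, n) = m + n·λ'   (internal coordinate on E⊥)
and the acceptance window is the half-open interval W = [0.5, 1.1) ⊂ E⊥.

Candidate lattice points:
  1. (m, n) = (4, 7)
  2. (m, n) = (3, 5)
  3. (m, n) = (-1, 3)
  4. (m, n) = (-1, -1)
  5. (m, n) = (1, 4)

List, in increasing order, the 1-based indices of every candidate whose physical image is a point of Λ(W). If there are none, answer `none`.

λ' = (2−√8)/2 ≈ -0.4142.
#1 (4,7): internal coord 4 + (7)·λ' = +1.1005; +1.1005 ∉ [0.5, 1.1) → out
#2 (3,5): internal coord 3 + (5)·λ' = +0.9289; +0.9289 ∈ [0.5, 1.1) → IN Λ
#3 (-1,3): internal coord -1 + (3)·λ' = -2.2426; -2.2426 ∉ [0.5, 1.1) → out
#4 (-1,-1): internal coord -1 + (-1)·λ' = -0.5858; -0.5858 ∉ [0.5, 1.1) → out
#5 (1,4): internal coord 1 + (4)·λ' = -0.6569; -0.6569 ∉ [0.5, 1.1) → out

2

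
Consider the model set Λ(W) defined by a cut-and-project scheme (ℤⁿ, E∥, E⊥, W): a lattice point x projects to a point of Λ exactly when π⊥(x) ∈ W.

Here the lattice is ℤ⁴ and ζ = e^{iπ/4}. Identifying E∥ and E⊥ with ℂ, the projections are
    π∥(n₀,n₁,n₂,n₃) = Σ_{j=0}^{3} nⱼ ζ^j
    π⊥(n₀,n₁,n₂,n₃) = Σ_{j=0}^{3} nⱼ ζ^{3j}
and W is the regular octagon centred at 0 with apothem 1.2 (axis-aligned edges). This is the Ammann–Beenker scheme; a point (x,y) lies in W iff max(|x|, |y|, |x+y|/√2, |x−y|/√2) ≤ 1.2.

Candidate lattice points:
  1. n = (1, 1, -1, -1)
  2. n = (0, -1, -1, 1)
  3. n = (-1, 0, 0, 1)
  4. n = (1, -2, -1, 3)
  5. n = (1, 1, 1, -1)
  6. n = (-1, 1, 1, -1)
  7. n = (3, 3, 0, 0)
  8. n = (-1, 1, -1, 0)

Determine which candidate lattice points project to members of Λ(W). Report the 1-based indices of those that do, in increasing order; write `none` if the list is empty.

1, 3, 5

π⊥(n) = n₀ + n₁ζ³ + n₂ζ⁶ + n₃ζ⁹ where ζ = e^{iπ/4}.
candidate 1: n = (1, 1, -1, -1) → π⊥ ≈ (-0.41421, +1.00000); max(|x|,|y|,|x±y|/√2) = 1.00000 ≤ 1.2 ⇒ ∈ W
candidate 2: n = (0, -1, -1, 1) → π⊥ ≈ (+1.41421, +1.00000); max(|x|,|y|,|x±y|/√2) = 1.70711 > 1.2 ⇒ ∉ W
candidate 3: n = (-1, 0, 0, 1) → π⊥ ≈ (-0.29289, +0.70711); max(|x|,|y|,|x±y|/√2) = 0.70711 ≤ 1.2 ⇒ ∈ W
candidate 4: n = (1, -2, -1, 3) → π⊥ ≈ (+4.53553, +1.70711); max(|x|,|y|,|x±y|/√2) = 4.53553 > 1.2 ⇒ ∉ W
candidate 5: n = (1, 1, 1, -1) → π⊥ ≈ (-0.41421, -1.00000); max(|x|,|y|,|x±y|/√2) = 1.00000 ≤ 1.2 ⇒ ∈ W
candidate 6: n = (-1, 1, 1, -1) → π⊥ ≈ (-2.41421, -1.00000); max(|x|,|y|,|x±y|/√2) = 2.41421 > 1.2 ⇒ ∉ W
candidate 7: n = (3, 3, 0, 0) → π⊥ ≈ (+0.87868, +2.12132); max(|x|,|y|,|x±y|/√2) = 2.12132 > 1.2 ⇒ ∉ W
candidate 8: n = (-1, 1, -1, 0) → π⊥ ≈ (-1.70711, +1.70711); max(|x|,|y|,|x±y|/√2) = 2.41421 > 1.2 ⇒ ∉ W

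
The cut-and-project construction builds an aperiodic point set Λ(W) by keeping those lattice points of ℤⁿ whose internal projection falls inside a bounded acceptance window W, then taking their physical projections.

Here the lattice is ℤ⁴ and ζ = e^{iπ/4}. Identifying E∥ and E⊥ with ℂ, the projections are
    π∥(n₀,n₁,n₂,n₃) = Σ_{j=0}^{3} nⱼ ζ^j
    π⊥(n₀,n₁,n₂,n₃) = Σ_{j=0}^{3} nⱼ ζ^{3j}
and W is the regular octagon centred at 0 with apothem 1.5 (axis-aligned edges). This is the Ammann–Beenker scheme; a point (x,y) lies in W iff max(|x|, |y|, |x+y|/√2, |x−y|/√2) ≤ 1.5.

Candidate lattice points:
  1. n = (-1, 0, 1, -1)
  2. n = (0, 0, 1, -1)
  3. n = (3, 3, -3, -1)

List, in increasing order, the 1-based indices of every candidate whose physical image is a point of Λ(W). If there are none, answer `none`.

With ζ = e^{iπ/4} the internal vectors are ζ^0,ζ^3,ζ^6,ζ^9.
#1 (-1, 0, 1, -1): internal (-1.707107, -1.707107); octagon support 2.414214 vs apothem 1.5 → ∉ W
#2 (0, 0, 1, -1): internal (-0.707107, -1.707107); octagon support 1.707107 vs apothem 1.5 → ∉ W
#3 (3, 3, -3, -1): internal (0.171573, 4.414214); octagon support 4.414214 vs apothem 1.5 → ∉ W

none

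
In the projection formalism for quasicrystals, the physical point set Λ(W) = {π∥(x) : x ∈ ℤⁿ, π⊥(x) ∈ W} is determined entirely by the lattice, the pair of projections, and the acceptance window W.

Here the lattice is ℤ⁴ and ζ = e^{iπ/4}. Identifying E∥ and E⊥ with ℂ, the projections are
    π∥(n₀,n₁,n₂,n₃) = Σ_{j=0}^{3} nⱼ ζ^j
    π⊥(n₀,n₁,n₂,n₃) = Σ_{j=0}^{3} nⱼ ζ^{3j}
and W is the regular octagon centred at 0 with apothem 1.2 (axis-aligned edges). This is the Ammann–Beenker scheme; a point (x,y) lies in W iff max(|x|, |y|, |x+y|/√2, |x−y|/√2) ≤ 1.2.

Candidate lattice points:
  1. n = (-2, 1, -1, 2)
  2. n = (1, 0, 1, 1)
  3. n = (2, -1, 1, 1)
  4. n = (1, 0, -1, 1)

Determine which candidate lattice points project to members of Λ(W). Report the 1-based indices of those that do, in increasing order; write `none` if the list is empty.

none

Internal map: ζ^{3j} for j=0..3 gives (1,0), (−√2/2,√2/2), (0,−1), (√2/2,√2/2).
candidate 1: n = (-2, 1, -1, 2) → π⊥ ≈ (-1.29289, +3.12132); max(|x|,|y|,|x±y|/√2) = 3.12132 > 1.2 ⇒ ∉ W
candidate 2: n = (1, 0, 1, 1) → π⊥ ≈ (+1.70711, -0.29289); max(|x|,|y|,|x±y|/√2) = 1.70711 > 1.2 ⇒ ∉ W
candidate 3: n = (2, -1, 1, 1) → π⊥ ≈ (+3.41421, -1.00000); max(|x|,|y|,|x±y|/√2) = 3.41421 > 1.2 ⇒ ∉ W
candidate 4: n = (1, 0, -1, 1) → π⊥ ≈ (+1.70711, +1.70711); max(|x|,|y|,|x±y|/√2) = 2.41421 > 1.2 ⇒ ∉ W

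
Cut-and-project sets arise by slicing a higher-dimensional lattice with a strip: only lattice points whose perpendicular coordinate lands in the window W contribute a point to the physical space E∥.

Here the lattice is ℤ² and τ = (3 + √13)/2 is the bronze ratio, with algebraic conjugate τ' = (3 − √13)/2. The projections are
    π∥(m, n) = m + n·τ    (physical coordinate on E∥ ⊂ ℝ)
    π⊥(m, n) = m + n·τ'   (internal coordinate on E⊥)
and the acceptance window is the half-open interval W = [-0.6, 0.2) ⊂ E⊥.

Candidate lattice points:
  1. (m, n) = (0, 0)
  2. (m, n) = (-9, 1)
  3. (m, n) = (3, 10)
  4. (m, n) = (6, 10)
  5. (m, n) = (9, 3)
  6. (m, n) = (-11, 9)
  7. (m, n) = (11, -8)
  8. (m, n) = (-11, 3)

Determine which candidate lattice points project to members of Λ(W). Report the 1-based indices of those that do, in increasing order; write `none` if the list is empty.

1, 3

τ' = (3−√13)/2 ≈ -0.30278.
[1] lift (0,0): star map gives 0.00000; window check -0.6 ≤ 0.00000 < 0.2 is true → IN Λ
[2] lift (-9,1): star map gives -9.30278; window check -0.6 ≤ -9.30278 < 0.2 is false → out
[3] lift (3,10): star map gives -0.02776; window check -0.6 ≤ -0.02776 < 0.2 is true → IN Λ
[4] lift (6,10): star map gives 2.97224; window check -0.6 ≤ 2.97224 < 0.2 is false → out
[5] lift (9,3): star map gives 8.09167; window check -0.6 ≤ 8.09167 < 0.2 is false → out
[6] lift (-11,9): star map gives -13.72498; window check -0.6 ≤ -13.72498 < 0.2 is false → out
[7] lift (11,-8): star map gives 13.42221; window check -0.6 ≤ 13.42221 < 0.2 is false → out
[8] lift (-11,3): star map gives -11.90833; window check -0.6 ≤ -11.90833 < 0.2 is false → out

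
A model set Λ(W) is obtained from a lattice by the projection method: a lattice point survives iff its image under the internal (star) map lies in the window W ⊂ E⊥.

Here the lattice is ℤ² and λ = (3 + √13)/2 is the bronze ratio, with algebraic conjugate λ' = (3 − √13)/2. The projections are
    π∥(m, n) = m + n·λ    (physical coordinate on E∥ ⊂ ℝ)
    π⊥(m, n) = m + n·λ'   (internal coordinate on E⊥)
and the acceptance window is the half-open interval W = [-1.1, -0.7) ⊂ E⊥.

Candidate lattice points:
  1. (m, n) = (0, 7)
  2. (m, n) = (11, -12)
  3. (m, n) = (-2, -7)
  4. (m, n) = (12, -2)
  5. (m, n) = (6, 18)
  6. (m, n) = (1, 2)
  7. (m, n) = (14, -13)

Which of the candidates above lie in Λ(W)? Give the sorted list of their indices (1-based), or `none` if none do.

none

Compute λ' = (3−√13)/2 = -0.302776, so π⊥(m,n) = m -0.302776·n.
candidate 1: (m,n)=(0,7) → π∥ = 0+7·λ ≈ 23.119429, π⊥ = 0+7·λ' ≈ -2.119429 ∉ [-1.1, -0.7) ⇒ out
candidate 2: (m,n)=(11,-12) → π∥ = 11-12·λ ≈ -28.633308, π⊥ = 11-12·λ' ≈ 14.633308 ∉ [-1.1, -0.7) ⇒ out
candidate 3: (m,n)=(-2,-7) → π∥ = -2-7·λ ≈ -25.119429, π⊥ = -2-7·λ' ≈ 0.119429 ∉ [-1.1, -0.7) ⇒ out
candidate 4: (m,n)=(12,-2) → π∥ = 12-2·λ ≈ 5.394449, π⊥ = 12-2·λ' ≈ 12.605551 ∉ [-1.1, -0.7) ⇒ out
candidate 5: (m,n)=(6,18) → π∥ = 6+18·λ ≈ 65.449961, π⊥ = 6+18·λ' ≈ 0.550039 ∉ [-1.1, -0.7) ⇒ out
candidate 6: (m,n)=(1,2) → π∥ = 1+2·λ ≈ 7.605551, π⊥ = 1+2·λ' ≈ 0.394449 ∉ [-1.1, -0.7) ⇒ out
candidate 7: (m,n)=(14,-13) → π∥ = 14-13·λ ≈ -28.936083, π⊥ = 14-13·λ' ≈ 17.936083 ∉ [-1.1, -0.7) ⇒ out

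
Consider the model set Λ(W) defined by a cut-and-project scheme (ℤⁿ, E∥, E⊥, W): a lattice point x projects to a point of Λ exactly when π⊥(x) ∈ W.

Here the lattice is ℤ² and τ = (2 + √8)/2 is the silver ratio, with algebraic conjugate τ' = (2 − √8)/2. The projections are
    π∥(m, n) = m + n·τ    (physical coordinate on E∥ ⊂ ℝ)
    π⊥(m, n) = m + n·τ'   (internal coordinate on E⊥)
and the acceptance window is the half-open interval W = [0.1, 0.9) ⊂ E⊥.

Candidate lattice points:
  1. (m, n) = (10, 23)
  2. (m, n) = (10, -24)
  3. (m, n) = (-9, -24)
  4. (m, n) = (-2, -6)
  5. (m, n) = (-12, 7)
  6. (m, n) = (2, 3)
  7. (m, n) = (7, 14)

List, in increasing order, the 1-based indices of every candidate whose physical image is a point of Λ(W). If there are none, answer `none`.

Numerically τ ≈ 2.414214 and τ' = −1/τ ≈ -0.414214.
[1] lift (10,23): star map gives 0.473088; window check 0.1 ≤ 0.473088 < 0.9 is true → IN Λ
[2] lift (10,-24): star map gives 19.941125; window check 0.1 ≤ 19.941125 < 0.9 is false → out
[3] lift (-9,-24): star map gives 0.941125; window check 0.1 ≤ 0.941125 < 0.9 is false → out
[4] lift (-2,-6): star map gives 0.485281; window check 0.1 ≤ 0.485281 < 0.9 is true → IN Λ
[5] lift (-12,7): star map gives -14.899495; window check 0.1 ≤ -14.899495 < 0.9 is false → out
[6] lift (2,3): star map gives 0.757359; window check 0.1 ≤ 0.757359 < 0.9 is true → IN Λ
[7] lift (7,14): star map gives 1.201010; window check 0.1 ≤ 1.201010 < 0.9 is false → out

1, 4, 6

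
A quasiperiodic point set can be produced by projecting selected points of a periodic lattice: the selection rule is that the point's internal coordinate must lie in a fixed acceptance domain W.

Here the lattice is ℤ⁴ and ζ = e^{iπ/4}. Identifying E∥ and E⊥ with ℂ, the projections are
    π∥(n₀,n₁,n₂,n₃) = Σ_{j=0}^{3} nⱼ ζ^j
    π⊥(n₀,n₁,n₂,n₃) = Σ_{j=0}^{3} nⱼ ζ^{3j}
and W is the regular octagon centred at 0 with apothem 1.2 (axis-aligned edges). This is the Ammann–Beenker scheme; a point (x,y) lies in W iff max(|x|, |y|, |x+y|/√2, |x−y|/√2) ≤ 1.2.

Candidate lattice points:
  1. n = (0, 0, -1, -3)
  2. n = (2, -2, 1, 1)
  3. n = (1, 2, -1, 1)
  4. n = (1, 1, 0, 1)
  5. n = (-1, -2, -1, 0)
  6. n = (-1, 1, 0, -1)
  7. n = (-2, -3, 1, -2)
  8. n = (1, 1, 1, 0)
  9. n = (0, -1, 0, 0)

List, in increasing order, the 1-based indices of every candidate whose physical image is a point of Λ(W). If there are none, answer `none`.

5, 8, 9

With ζ = e^{iπ/4} the internal vectors are ζ^0,ζ^3,ζ^6,ζ^9.
#1 (0, 0, -1, -3): internal (-2.12132, -1.12132); octagon support 2.29289 vs apothem 1.2 → ∉ W
#2 (2, -2, 1, 1): internal (4.12132, -1.70711); octagon support 4.12132 vs apothem 1.2 → ∉ W
#3 (1, 2, -1, 1): internal (0.29289, 3.12132); octagon support 3.12132 vs apothem 1.2 → ∉ W
#4 (1, 1, 0, 1): internal (1.00000, 1.41421); octagon support 1.70711 vs apothem 1.2 → ∉ W
#5 (-1, -2, -1, 0): internal (0.41421, -0.41421); octagon support 0.58579 vs apothem 1.2 → ∈ W
#6 (-1, 1, 0, -1): internal (-2.41421, 0.00000); octagon support 2.41421 vs apothem 1.2 → ∉ W
#7 (-2, -3, 1, -2): internal (-1.29289, -4.53553); octagon support 4.53553 vs apothem 1.2 → ∉ W
#8 (1, 1, 1, 0): internal (0.29289, -0.29289); octagon support 0.41421 vs apothem 1.2 → ∈ W
#9 (0, -1, 0, 0): internal (0.70711, -0.70711); octagon support 1.00000 vs apothem 1.2 → ∈ W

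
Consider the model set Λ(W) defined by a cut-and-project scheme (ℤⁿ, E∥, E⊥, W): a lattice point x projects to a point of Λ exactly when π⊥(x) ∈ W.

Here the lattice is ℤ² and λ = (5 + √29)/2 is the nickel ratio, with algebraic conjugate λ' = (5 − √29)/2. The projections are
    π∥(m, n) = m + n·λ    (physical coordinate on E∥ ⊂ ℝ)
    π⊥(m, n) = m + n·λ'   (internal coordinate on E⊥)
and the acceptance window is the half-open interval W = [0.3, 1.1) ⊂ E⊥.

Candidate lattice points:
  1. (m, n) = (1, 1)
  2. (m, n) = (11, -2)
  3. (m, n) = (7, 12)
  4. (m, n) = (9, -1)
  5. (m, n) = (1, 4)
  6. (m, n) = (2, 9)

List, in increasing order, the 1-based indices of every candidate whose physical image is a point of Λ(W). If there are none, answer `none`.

1

Compute λ' = (5−√29)/2 = -0.192582, so π⊥(m,n) = m -0.192582·n.
candidate 1: (m,n)=(1,1) → π∥ = 1+1·λ ≈ 6.192582, π⊥ = 1+1·λ' ≈ 0.807418 ∈ [0.3, 1.1) ⇒ IN Λ
candidate 2: (m,n)=(11,-2) → π∥ = 11-2·λ ≈ 0.614835, π⊥ = 11-2·λ' ≈ 11.385165 ∉ [0.3, 1.1) ⇒ out
candidate 3: (m,n)=(7,12) → π∥ = 7+12·λ ≈ 69.310989, π⊥ = 7+12·λ' ≈ 4.689011 ∉ [0.3, 1.1) ⇒ out
candidate 4: (m,n)=(9,-1) → π∥ = 9-1·λ ≈ 3.807418, π⊥ = 9-1·λ' ≈ 9.192582 ∉ [0.3, 1.1) ⇒ out
candidate 5: (m,n)=(1,4) → π∥ = 1+4·λ ≈ 21.770330, π⊥ = 1+4·λ' ≈ 0.229670 ∉ [0.3, 1.1) ⇒ out
candidate 6: (m,n)=(2,9) → π∥ = 2+9·λ ≈ 48.733242, π⊥ = 2+9·λ' ≈ 0.266758 ∉ [0.3, 1.1) ⇒ out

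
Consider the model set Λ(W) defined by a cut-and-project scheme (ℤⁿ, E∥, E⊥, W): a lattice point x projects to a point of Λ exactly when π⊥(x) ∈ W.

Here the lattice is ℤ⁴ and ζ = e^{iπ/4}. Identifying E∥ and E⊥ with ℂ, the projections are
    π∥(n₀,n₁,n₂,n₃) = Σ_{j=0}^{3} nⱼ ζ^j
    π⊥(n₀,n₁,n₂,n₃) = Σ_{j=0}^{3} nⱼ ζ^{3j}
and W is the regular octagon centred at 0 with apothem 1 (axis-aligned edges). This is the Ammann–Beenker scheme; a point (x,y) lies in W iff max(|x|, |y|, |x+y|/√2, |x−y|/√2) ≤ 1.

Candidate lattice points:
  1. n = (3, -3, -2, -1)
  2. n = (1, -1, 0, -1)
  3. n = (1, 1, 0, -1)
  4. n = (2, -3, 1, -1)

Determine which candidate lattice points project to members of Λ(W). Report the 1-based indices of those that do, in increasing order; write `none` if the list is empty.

3

Internal map: ζ^{3j} for j=0..3 gives (1,0), (−√2/2,√2/2), (0,−1), (√2/2,√2/2).
candidate 1: n = (3, -3, -2, -1) → π⊥ ≈ (+4.4142, -0.8284); max(|x|,|y|,|x±y|/√2) = 4.4142 > 1 ⇒ ∉ W
candidate 2: n = (1, -1, 0, -1) → π⊥ ≈ (+1.0000, -1.4142); max(|x|,|y|,|x±y|/√2) = 1.7071 > 1 ⇒ ∉ W
candidate 3: n = (1, 1, 0, -1) → π⊥ ≈ (-0.4142, +0.0000); max(|x|,|y|,|x±y|/√2) = 0.4142 ≤ 1 ⇒ ∈ W
candidate 4: n = (2, -3, 1, -1) → π⊥ ≈ (+3.4142, -3.8284); max(|x|,|y|,|x±y|/√2) = 5.1213 > 1 ⇒ ∉ W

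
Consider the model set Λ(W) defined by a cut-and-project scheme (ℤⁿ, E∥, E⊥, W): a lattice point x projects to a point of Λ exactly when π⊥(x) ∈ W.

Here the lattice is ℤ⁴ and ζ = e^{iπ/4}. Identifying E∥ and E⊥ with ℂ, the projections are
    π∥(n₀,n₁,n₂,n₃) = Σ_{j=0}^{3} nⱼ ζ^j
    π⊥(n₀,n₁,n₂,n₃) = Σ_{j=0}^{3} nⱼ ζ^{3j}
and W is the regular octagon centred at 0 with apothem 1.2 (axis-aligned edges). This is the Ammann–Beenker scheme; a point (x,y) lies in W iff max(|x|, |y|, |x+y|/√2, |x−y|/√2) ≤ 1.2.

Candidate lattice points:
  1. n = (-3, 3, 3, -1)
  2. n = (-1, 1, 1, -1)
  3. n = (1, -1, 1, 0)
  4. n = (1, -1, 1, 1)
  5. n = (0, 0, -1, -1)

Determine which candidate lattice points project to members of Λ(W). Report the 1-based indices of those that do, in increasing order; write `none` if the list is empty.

With ζ = e^{iπ/4} the internal vectors are ζ^0,ζ^3,ζ^6,ζ^9.
#1 (-3, 3, 3, -1): internal (-5.82843, -1.58579); octagon support 5.82843 vs apothem 1.2 → ∉ W
#2 (-1, 1, 1, -1): internal (-2.41421, -1.00000); octagon support 2.41421 vs apothem 1.2 → ∉ W
#3 (1, -1, 1, 0): internal (1.70711, -1.70711); octagon support 2.41421 vs apothem 1.2 → ∉ W
#4 (1, -1, 1, 1): internal (2.41421, -1.00000); octagon support 2.41421 vs apothem 1.2 → ∉ W
#5 (0, 0, -1, -1): internal (-0.70711, 0.29289); octagon support 0.70711 vs apothem 1.2 → ∈ W

5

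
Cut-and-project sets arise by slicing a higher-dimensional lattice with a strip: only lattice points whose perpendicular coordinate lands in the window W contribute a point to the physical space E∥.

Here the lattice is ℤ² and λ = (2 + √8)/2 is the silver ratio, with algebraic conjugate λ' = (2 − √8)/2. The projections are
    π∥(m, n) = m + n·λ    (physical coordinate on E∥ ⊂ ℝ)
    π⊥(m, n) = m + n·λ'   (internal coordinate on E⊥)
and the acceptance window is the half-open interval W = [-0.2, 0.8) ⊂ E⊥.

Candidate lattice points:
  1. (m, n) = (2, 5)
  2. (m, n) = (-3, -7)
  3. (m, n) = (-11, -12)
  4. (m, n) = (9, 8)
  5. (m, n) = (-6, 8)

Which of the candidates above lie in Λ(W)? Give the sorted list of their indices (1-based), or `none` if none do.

1, 2

Numerically λ ≈ 2.4142 and λ' = −1/λ ≈ -0.4142.
#1 (2,5): internal coord 2 + (5)·λ' = -0.0711; -0.0711 ∈ [-0.2, 0.8) → IN Λ
#2 (-3,-7): internal coord -3 + (-7)·λ' = -0.1005; -0.1005 ∈ [-0.2, 0.8) → IN Λ
#3 (-11,-12): internal coord -11 + (-12)·λ' = -6.0294; -6.0294 ∉ [-0.2, 0.8) → out
#4 (9,8): internal coord 9 + (8)·λ' = +5.6863; +5.6863 ∉ [-0.2, 0.8) → out
#5 (-6,8): internal coord -6 + (8)·λ' = -9.3137; -9.3137 ∉ [-0.2, 0.8) → out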